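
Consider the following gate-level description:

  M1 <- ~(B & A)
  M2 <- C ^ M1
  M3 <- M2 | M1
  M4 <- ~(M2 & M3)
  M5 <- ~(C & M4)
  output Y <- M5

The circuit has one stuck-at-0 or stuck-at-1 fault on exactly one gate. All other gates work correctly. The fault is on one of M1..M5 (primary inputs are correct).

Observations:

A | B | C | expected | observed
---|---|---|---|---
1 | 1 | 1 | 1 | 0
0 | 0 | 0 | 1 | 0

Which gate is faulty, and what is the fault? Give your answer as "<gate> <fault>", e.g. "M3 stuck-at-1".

M5 stuck-at-0

Fault-free values for test 1 (A=1, B=1, C=1): M1=0, M2=1, M3=1, M4=0, M5=1, giving Y=1. Observed 0.
Test 1: faults giving observed 0 are {M1 stuck-at-1, M2 stuck-at-0, M3 stuck-at-0, M4 stuck-at-1, M5 stuck-at-0}.
Test 2 (A=0, B=0, C=0): fault-free M1=1, M2=1, M3=1, M4=0, M5=1 → 1; observed 0. Eliminates M1 stuck-at-1, M2 stuck-at-0, M3 stuck-at-0, M4 stuck-at-1.
Only M5 stuck-at-0 is consistent with every test.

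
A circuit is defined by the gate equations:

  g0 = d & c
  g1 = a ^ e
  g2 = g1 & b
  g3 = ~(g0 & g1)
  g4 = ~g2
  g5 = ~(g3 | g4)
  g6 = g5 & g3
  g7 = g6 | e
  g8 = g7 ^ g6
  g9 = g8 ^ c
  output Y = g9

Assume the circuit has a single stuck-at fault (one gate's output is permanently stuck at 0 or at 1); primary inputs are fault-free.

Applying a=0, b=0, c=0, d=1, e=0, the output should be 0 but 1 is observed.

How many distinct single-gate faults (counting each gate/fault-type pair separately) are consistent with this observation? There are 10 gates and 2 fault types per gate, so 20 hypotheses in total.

Fault-free: g0=0, g1=0, g2=0, g3=1, g4=1, g5=0, g6=0, g7=0, g8=0, g9=0 → 0. Observed 1.
  g0: none of the 2 fault types match ✗
  g1: none of the 2 fault types match ✗
  g2: none of the 2 fault types match ✗
  g3: none of the 2 fault types match ✗
  g4: none of the 2 fault types match ✗
  g5: none of the 2 fault types match ✗
  g6: none of the 2 fault types match ✗
  g7: stuck-at-1 ✓; others ✗
  g8: stuck-at-1 ✓; others ✗
  g9: stuck-at-1 ✓; others ✗
Consistent faults: {g7 stuck-at-1, g8 stuck-at-1, g9 stuck-at-1} — 3 in all.

3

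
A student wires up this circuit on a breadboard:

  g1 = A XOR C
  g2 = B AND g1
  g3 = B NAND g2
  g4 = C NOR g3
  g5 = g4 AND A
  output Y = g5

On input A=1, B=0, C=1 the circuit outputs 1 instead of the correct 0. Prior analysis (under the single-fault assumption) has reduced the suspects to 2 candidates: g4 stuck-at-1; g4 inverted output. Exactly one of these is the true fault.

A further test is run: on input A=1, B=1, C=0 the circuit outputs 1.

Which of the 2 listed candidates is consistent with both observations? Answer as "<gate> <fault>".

Evaluate each candidate on input A=1, B=1, C=0:
  g4 stuck-at-1: g1=1, g2=1, g3=0, g4=1 [stuck-at-1], g5=1 → 1 — matches
  g4 inverted output: g1=1, g2=1, g3=0, g4=0 [inverted output], g5=0 → 0 — eliminated
Only g4 stuck-at-1 reproduces the observed 1.

g4 stuck-at-1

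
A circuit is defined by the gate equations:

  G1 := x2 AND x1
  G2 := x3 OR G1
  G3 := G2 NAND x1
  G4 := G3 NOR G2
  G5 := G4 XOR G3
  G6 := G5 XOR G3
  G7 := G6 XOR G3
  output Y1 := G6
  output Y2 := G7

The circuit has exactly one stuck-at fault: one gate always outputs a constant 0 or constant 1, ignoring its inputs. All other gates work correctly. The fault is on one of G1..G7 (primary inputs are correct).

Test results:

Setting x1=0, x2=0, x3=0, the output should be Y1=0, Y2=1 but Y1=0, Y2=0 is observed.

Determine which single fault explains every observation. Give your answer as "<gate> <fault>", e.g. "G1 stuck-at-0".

Fault-free values for test 1 (x1=0, x2=0, x3=0): G1=0, G2=0, G3=1, G4=0, G5=1, G6=0, G7=1, giving Y1=0, Y2=1. Observed Y1=0, Y2=0.
Test 1: faults giving observed Y1=0, Y2=0 are {G7 stuck-at-0}.
Only G7 stuck-at-0 is consistent with every test.

G7 stuck-at-0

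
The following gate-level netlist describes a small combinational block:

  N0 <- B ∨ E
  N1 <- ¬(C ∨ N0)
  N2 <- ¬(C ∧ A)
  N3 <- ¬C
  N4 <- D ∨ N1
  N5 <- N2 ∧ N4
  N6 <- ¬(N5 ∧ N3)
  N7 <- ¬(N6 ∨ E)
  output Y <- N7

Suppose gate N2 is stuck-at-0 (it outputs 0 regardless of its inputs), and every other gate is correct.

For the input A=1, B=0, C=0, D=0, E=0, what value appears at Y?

Propagate with N2 forced: N0=0, N1=1, N2=0 [stuck-at-0], N3=1, N4=1, N5=0, N6=1, N7=0.
So Y = 0. (Without the fault it would be 1.)

0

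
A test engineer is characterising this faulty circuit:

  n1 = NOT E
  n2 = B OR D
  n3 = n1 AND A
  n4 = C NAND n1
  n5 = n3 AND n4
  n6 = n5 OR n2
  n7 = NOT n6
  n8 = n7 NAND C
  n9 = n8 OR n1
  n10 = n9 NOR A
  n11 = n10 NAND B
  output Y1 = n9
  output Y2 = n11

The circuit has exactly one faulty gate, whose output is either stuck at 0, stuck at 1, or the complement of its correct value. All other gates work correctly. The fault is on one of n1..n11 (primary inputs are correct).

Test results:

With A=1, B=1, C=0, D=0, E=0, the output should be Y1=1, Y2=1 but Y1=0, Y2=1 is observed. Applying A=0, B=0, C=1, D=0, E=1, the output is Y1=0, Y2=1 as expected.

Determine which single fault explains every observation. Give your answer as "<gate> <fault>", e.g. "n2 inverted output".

Fault-free values for test 1 (A=1, B=1, C=0, D=0, E=0): n1=1, n2=1, n3=1, n4=1, n5=1, n6=1, n7=0, n8=1, n9=1, n10=0, n11=1, giving Y1=1, Y2=1. Observed Y1=0, Y2=1.
Test 1: faults giving observed Y1=0, Y2=1 are {n9 stuck-at-0, n9 inverted output}.
Test 2 (A=0, B=0, C=1, D=0, E=1): fault-free n1=0, n2=0, n3=0, n4=1, n5=0, n6=0, n7=1, n8=0, n9=0, n10=1, n11=1 → Y1=0, Y2=1; observed Y1=0, Y2=1. Eliminates n9 inverted output.
Only n9 stuck-at-0 is consistent with every test.

n9 stuck-at-0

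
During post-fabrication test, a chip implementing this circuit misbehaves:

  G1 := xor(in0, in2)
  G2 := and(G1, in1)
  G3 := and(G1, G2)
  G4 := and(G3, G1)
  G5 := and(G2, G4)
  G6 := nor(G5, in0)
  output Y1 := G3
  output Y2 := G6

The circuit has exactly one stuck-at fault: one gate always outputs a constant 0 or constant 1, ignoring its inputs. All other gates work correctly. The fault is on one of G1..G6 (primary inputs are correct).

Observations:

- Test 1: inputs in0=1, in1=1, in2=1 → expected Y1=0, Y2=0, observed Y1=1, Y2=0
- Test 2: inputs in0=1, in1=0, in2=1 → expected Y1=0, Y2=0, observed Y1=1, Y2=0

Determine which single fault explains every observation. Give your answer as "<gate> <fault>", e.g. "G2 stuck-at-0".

G3 stuck-at-1

Fault-free values for test 1 (in0=1, in1=1, in2=1): G1=0, G2=0, G3=0, G4=0, G5=0, G6=0, giving Y1=0, Y2=0. Observed Y1=1, Y2=0.
Test 1: faults giving observed Y1=1, Y2=0 are {G1 stuck-at-1, G3 stuck-at-1}.
Test 2 (in0=1, in1=0, in2=1): fault-free G1=0, G2=0, G3=0, G4=0, G5=0, G6=0 → Y1=0, Y2=0; observed Y1=1, Y2=0. Eliminates G1 stuck-at-1.
Only G3 stuck-at-1 is consistent with every test.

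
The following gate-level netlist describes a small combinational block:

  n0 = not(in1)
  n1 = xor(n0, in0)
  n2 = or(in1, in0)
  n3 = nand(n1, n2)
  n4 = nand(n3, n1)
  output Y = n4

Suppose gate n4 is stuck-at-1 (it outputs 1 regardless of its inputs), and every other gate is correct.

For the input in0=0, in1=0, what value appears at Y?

1

Propagate with n4 forced: n0=1, n1=1, n2=0, n3=1, n4=1 [stuck-at-1].
So Y = 1. (Without the fault it would be 0.)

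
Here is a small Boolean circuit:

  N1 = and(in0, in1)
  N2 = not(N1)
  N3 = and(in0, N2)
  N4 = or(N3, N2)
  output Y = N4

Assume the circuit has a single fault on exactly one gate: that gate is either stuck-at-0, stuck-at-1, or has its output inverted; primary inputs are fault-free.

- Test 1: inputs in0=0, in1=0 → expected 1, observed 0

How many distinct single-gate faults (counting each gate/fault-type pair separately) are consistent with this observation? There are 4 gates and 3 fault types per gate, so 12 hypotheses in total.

Fault-free: N1=0, N2=1, N3=0, N4=1 → 1. Observed 0.
  N1 stuck-at-0: output 1 ✗
  N1 stuck-at-1: output 0 ✓
  N1 inverted output: output 0 ✓
  N2 stuck-at-0: output 0 ✓
  N2 stuck-at-1: output 1 ✗
  N2 inverted output: output 0 ✓
  N3 stuck-at-0: output 1 ✗
  N3 stuck-at-1: output 1 ✗
  N3 inverted output: output 1 ✗
  N4 stuck-at-0: output 0 ✓
  N4 stuck-at-1: output 1 ✗
  N4 inverted output: output 0 ✓
Consistent faults: {N1 stuck-at-1, N1 inverted output, N2 stuck-at-0, N2 inverted output, N4 stuck-at-0, N4 inverted output} — 6 in all.

6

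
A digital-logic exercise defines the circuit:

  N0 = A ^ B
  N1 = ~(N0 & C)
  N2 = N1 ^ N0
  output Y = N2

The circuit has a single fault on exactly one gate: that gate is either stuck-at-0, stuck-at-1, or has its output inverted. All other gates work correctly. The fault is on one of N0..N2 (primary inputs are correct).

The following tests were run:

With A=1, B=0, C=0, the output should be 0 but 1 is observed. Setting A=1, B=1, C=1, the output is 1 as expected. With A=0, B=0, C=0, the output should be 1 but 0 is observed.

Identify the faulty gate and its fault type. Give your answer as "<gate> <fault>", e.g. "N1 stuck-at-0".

N0 inverted output

Fault-free values for test 1 (A=1, B=0, C=0): N0=1, N1=1, N2=0, giving Y=0. Observed 1.
Test 1: faults giving observed 1 are {N0 stuck-at-0, N0 inverted output, N1 stuck-at-0, N1 inverted output, N2 stuck-at-1, N2 inverted output}.
Test 2 (A=1, B=1, C=1): fault-free N0=0, N1=1, N2=1 → 1; observed 1. Eliminates N1 stuck-at-0, N1 inverted output, N2 inverted output.
Test 3 (A=0, B=0, C=0): fault-free N0=0, N1=1, N2=1 → 1; observed 0. Eliminates N0 stuck-at-0, N2 stuck-at-1.
Only N0 inverted output is consistent with every test.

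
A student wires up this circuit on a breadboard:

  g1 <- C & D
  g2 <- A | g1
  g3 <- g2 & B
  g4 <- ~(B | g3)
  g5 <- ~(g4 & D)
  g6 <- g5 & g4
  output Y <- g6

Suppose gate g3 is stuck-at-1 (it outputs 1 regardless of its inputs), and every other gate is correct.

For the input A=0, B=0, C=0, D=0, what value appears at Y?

0

Propagate with g3 forced: g1=0, g2=0, g3=1 [stuck-at-1], g4=0, g5=1, g6=0.
So Y = 0. (Without the fault it would be 1.)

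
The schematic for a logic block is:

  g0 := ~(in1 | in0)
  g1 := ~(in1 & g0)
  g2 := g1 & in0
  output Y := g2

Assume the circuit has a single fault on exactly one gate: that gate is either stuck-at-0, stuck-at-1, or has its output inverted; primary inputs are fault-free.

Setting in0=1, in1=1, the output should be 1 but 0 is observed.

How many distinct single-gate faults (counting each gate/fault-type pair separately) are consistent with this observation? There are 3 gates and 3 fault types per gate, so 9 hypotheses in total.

6

Fault-free: g0=0, g1=1, g2=1 → 1. Observed 0.
  g0 stuck-at-0: output 1 ✗
  g0 stuck-at-1: output 0 ✓
  g0 inverted output: output 0 ✓
  g1 stuck-at-0: output 0 ✓
  g1 stuck-at-1: output 1 ✗
  g1 inverted output: output 0 ✓
  g2 stuck-at-0: output 0 ✓
  g2 stuck-at-1: output 1 ✗
  g2 inverted output: output 0 ✓
Consistent faults: {g0 stuck-at-1, g0 inverted output, g1 stuck-at-0, g1 inverted output, g2 stuck-at-0, g2 inverted output} — 6 in all.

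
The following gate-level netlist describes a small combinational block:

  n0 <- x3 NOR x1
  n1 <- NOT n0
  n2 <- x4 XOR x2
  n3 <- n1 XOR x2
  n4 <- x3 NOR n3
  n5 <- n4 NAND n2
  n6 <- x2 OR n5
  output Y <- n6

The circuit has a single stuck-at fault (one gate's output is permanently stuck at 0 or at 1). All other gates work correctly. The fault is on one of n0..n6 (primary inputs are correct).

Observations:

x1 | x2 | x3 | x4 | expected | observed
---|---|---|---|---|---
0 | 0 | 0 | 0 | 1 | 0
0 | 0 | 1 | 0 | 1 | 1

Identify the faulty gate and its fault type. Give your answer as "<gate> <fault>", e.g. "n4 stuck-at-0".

Fault-free values for test 1 (x1=0, x2=0, x3=0, x4=0): n0=1, n1=0, n2=0, n3=0, n4=1, n5=1, n6=1, giving Y=1. Observed 0.
Test 1: faults giving observed 0 are {n2 stuck-at-1, n5 stuck-at-0, n6 stuck-at-0}.
Test 2 (x1=0, x2=0, x3=1, x4=0): fault-free n0=0, n1=1, n2=0, n3=1, n4=0, n5=1, n6=1 → 1; observed 1. Eliminates n5 stuck-at-0, n6 stuck-at-0.
Only n2 stuck-at-1 is consistent with every test.

n2 stuck-at-1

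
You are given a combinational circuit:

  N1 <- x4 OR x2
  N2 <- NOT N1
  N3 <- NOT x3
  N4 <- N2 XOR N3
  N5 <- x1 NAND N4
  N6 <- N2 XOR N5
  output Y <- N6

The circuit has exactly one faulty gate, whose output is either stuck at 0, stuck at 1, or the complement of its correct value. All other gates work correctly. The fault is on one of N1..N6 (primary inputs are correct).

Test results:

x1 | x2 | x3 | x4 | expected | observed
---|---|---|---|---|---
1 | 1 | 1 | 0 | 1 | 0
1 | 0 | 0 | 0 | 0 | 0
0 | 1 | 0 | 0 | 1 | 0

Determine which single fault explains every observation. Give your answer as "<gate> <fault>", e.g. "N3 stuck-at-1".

N6 stuck-at-0

Fault-free values for test 1 (x1=1, x2=1, x3=1, x4=0): N1=1, N2=0, N3=0, N4=0, N5=1, N6=1, giving Y=1. Observed 0.
Test 1: faults giving observed 0 are {N3 stuck-at-1, N3 inverted output, N4 stuck-at-1, N4 inverted output, N5 stuck-at-0, N5 inverted output, N6 stuck-at-0, N6 inverted output}.
Test 2 (x1=1, x2=0, x3=0, x4=0): fault-free N1=0, N2=1, N3=1, N4=0, N5=1, N6=0 → 0; observed 0. Eliminates N3 inverted output, N4 stuck-at-1, N4 inverted output, N5 stuck-at-0, N5 inverted output, N6 inverted output.
Test 3 (x1=0, x2=1, x3=0, x4=0): fault-free N1=1, N2=0, N3=1, N4=1, N5=1, N6=1 → 1; observed 0. Eliminates N3 stuck-at-1.
Only N6 stuck-at-0 is consistent with every test.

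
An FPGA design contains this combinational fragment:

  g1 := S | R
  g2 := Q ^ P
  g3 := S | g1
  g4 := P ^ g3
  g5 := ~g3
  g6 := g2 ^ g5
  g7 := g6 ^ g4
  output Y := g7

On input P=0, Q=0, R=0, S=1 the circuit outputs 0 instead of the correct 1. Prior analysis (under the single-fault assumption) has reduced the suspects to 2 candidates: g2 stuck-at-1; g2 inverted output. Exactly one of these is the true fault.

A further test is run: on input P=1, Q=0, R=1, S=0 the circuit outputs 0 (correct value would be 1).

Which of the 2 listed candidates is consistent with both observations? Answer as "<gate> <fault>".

Evaluate each candidate on input P=1, Q=0, R=1, S=0:
  g2 stuck-at-1: g1=1, g2=1 [stuck-at-1], g3=1, g4=0, g5=0, g6=1, g7=1 → 1 — eliminated
  g2 inverted output: g1=1, g2=0 [inverted output], g3=1, g4=0, g5=0, g6=0, g7=0 → 0 — matches
Only g2 inverted output reproduces the observed 0.

g2 inverted output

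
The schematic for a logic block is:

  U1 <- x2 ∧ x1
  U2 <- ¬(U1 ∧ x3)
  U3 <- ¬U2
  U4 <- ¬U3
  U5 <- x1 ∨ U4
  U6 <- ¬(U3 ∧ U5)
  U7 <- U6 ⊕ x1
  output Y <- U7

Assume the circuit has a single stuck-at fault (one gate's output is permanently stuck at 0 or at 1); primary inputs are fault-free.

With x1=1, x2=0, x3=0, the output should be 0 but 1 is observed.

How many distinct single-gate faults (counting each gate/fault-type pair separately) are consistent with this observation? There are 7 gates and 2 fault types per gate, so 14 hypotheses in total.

4

Fault-free: U1=0, U2=1, U3=0, U4=1, U5=1, U6=1, U7=0 → 0. Observed 1.
  U1 stuck-at-0: output 0 ✗
  U1 stuck-at-1: output 0 ✗
  U2 stuck-at-0: output 1 ✓
  U2 stuck-at-1: output 0 ✗
  U3 stuck-at-0: output 0 ✗
  U3 stuck-at-1: output 1 ✓
  U4 stuck-at-0: output 0 ✗
  U4 stuck-at-1: output 0 ✗
  U5 stuck-at-0: output 0 ✗
  U5 stuck-at-1: output 0 ✗
  U6 stuck-at-0: output 1 ✓
  U6 stuck-at-1: output 0 ✗
  U7 stuck-at-0: output 0 ✗
  U7 stuck-at-1: output 1 ✓
Consistent faults: {U2 stuck-at-0, U3 stuck-at-1, U6 stuck-at-0, U7 stuck-at-1} — 4 in all.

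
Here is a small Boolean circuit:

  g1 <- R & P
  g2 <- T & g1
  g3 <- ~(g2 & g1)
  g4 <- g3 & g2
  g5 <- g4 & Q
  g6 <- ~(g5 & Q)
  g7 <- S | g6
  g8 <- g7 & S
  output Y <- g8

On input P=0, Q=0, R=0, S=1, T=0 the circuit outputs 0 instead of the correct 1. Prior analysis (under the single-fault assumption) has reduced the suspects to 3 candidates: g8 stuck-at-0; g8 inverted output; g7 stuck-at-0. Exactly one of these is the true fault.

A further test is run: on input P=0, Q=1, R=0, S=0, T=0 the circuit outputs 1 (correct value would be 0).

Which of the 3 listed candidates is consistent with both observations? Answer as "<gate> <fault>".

Evaluate each candidate on input P=0, Q=1, R=0, S=0, T=0:
  g8 stuck-at-0: g1=0, g2=0, g3=1, g4=0, g5=0, g6=1, g7=1, g8=0 [stuck-at-0] → 0 — eliminated
  g8 inverted output: g1=0, g2=0, g3=1, g4=0, g5=0, g6=1, g7=1, g8=1 [inverted output] → 1 — matches
  g7 stuck-at-0: g1=0, g2=0, g3=1, g4=0, g5=0, g6=1, g7=0 [stuck-at-0], g8=0 → 0 — eliminated
Only g8 inverted output reproduces the observed 1.

g8 inverted output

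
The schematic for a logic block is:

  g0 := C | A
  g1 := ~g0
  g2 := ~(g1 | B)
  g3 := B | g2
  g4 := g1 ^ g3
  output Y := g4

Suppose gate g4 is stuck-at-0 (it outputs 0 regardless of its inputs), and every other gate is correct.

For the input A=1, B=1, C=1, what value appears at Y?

Propagate with g4 forced: g0=1, g1=0, g2=0, g3=1, g4=0 [stuck-at-0].
So Y = 0. (Without the fault it would be 1.)

0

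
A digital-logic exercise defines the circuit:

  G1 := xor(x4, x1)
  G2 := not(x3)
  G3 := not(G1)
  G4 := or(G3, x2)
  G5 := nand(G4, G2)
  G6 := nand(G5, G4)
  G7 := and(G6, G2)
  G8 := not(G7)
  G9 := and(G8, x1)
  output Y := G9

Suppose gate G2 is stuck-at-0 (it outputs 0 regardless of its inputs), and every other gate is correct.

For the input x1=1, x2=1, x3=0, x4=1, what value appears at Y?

Propagate with G2 forced: G1=0, G2=0 [stuck-at-0], G3=1, G4=1, G5=1, G6=0, G7=0, G8=1, G9=1.
So Y = 1. (Without the fault it would be 0.)

1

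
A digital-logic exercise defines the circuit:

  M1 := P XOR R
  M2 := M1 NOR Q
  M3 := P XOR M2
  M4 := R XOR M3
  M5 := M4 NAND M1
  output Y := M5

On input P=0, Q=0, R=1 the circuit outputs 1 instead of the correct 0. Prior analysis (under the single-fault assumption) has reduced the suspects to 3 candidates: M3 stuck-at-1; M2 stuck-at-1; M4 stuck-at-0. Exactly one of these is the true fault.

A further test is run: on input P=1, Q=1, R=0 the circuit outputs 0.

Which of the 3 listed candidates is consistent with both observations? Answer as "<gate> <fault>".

Evaluate each candidate on input P=1, Q=1, R=0:
  M3 stuck-at-1: M1=1, M2=0, M3=1 [stuck-at-1], M4=1, M5=0 → 0 — matches
  M2 stuck-at-1: M1=1, M2=1 [stuck-at-1], M3=0, M4=0, M5=1 → 1 — eliminated
  M4 stuck-at-0: M1=1, M2=0, M3=1, M4=0 [stuck-at-0], M5=1 → 1 — eliminated
Only M3 stuck-at-1 reproduces the observed 0.

M3 stuck-at-1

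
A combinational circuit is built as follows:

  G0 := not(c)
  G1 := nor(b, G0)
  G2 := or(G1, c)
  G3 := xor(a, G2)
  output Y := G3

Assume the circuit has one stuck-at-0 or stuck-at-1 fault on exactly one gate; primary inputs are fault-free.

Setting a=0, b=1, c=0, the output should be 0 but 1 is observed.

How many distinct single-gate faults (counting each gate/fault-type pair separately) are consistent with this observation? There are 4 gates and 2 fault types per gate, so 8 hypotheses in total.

3

Fault-free: G0=1, G1=0, G2=0, G3=0 → 0. Observed 1.
  G0 stuck-at-0: output 0 ✗
  G0 stuck-at-1: output 0 ✗
  G1 stuck-at-0: output 0 ✗
  G1 stuck-at-1: output 1 ✓
  G2 stuck-at-0: output 0 ✗
  G2 stuck-at-1: output 1 ✓
  G3 stuck-at-0: output 0 ✗
  G3 stuck-at-1: output 1 ✓
Consistent faults: {G1 stuck-at-1, G2 stuck-at-1, G3 stuck-at-1} — 3 in all.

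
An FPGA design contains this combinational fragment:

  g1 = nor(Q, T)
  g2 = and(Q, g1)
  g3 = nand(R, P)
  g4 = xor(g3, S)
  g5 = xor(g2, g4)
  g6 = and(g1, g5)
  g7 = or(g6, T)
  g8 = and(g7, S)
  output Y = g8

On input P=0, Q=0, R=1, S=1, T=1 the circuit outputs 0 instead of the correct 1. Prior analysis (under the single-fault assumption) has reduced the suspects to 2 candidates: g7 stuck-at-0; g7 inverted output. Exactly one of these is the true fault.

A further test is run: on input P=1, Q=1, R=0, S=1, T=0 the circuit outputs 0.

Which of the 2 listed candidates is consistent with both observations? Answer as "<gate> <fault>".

Evaluate each candidate on input P=1, Q=1, R=0, S=1, T=0:
  g7 stuck-at-0: g1=0, g2=0, g3=1, g4=0, g5=0, g6=0, g7=0 [stuck-at-0], g8=0 → 0 — matches
  g7 inverted output: g1=0, g2=0, g3=1, g4=0, g5=0, g6=0, g7=1 [inverted output], g8=1 → 1 — eliminated
Only g7 stuck-at-0 reproduces the observed 0.

g7 stuck-at-0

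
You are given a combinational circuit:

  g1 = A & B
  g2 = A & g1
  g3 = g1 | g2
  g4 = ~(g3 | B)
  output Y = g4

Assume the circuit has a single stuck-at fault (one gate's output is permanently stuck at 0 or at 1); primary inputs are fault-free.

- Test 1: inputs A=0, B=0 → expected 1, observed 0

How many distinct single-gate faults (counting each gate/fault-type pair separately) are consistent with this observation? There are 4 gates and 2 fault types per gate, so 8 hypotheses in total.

4

Fault-free: g1=0, g2=0, g3=0, g4=1 → 1. Observed 0.
  g1 stuck-at-0: output 1 ✗
  g1 stuck-at-1: output 0 ✓
  g2 stuck-at-0: output 1 ✗
  g2 stuck-at-1: output 0 ✓
  g3 stuck-at-0: output 1 ✗
  g3 stuck-at-1: output 0 ✓
  g4 stuck-at-0: output 0 ✓
  g4 stuck-at-1: output 1 ✗
Consistent faults: {g1 stuck-at-1, g2 stuck-at-1, g3 stuck-at-1, g4 stuck-at-0} — 4 in all.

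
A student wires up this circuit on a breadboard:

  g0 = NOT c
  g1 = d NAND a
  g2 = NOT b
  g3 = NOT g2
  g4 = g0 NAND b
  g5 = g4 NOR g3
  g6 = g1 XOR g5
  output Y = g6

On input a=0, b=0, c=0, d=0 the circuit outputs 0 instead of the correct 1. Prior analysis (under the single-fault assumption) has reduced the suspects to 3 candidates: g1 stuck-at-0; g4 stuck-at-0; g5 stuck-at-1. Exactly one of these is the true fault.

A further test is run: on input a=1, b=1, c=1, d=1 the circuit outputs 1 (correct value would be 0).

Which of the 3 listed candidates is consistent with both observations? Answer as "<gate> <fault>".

g5 stuck-at-1

Evaluate each candidate on input a=1, b=1, c=1, d=1:
  g1 stuck-at-0: g0=0, g1=0 [stuck-at-0], g2=0, g3=1, g4=1, g5=0, g6=0 → 0 — eliminated
  g4 stuck-at-0: g0=0, g1=0, g2=0, g3=1, g4=0 [stuck-at-0], g5=0, g6=0 → 0 — eliminated
  g5 stuck-at-1: g0=0, g1=0, g2=0, g3=1, g4=1, g5=1 [stuck-at-1], g6=1 → 1 — matches
Only g5 stuck-at-1 reproduces the observed 1.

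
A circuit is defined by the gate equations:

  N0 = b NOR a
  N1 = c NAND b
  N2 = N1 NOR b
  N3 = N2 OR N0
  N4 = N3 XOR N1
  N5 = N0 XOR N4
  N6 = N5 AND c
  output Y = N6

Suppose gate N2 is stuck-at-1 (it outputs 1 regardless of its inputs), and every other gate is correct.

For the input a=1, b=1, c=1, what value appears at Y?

Propagate with N2 forced: N0=0, N1=0, N2=1 [stuck-at-1], N3=1, N4=1, N5=1, N6=1.
So Y = 1. (Without the fault it would be 0.)

1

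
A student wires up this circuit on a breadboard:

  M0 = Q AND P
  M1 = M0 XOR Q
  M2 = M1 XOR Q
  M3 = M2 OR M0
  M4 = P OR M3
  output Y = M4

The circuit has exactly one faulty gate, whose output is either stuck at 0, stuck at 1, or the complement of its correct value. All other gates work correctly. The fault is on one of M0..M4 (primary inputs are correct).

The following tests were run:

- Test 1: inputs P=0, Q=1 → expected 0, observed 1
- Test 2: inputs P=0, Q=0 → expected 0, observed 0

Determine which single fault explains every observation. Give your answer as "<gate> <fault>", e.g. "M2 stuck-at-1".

Fault-free values for test 1 (P=0, Q=1): M0=0, M1=1, M2=0, M3=0, M4=0, giving Y=0. Observed 1.
Test 1: faults giving observed 1 are {M0 stuck-at-1, M0 inverted output, M1 stuck-at-0, M1 inverted output, M2 stuck-at-1, M2 inverted output, M3 stuck-at-1, M3 inverted output, M4 stuck-at-1, M4 inverted output}.
Test 2 (P=0, Q=0): fault-free M0=0, M1=0, M2=0, M3=0, M4=0 → 0; observed 0. Eliminates M0 stuck-at-1, M0 inverted output, M1 inverted output, M2 stuck-at-1, M2 inverted output, M3 stuck-at-1, M3 inverted output, M4 stuck-at-1, M4 inverted output.
Only M1 stuck-at-0 is consistent with every test.

M1 stuck-at-0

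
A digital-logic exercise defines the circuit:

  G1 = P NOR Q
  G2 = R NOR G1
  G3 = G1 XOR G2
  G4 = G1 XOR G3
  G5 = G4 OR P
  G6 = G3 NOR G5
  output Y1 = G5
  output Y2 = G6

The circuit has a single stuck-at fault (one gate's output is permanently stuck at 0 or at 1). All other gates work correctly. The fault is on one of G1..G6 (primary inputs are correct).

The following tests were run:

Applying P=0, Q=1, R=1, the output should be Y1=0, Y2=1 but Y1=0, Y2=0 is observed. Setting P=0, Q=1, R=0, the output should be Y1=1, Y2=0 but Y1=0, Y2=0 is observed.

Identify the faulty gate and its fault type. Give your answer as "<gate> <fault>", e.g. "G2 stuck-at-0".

G1 stuck-at-1

Fault-free values for test 1 (P=0, Q=1, R=1): G1=0, G2=0, G3=0, G4=0, G5=0, G6=1, giving Y1=0, Y2=1. Observed Y1=0, Y2=0.
Test 1: faults giving observed Y1=0, Y2=0 are {G1 stuck-at-1, G6 stuck-at-0}.
Test 2 (P=0, Q=1, R=0): fault-free G1=0, G2=1, G3=1, G4=1, G5=1, G6=0 → Y1=1, Y2=0; observed Y1=0, Y2=0. Eliminates G6 stuck-at-0.
Only G1 stuck-at-1 is consistent with every test.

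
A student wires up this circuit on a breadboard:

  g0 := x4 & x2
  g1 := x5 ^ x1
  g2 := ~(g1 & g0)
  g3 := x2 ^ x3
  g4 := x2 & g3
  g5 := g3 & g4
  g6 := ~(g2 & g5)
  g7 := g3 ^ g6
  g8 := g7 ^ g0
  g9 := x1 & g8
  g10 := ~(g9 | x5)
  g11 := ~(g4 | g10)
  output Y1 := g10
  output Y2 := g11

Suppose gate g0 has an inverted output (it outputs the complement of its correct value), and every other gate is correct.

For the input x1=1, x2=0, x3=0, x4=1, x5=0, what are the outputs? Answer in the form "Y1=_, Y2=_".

Propagate with g0 forced: g0=1 [inverted output], g1=1, g2=0, g3=0, g4=0, g5=0, g6=1, g7=1, g8=0, g9=0, g10=1, g11=0.
So the outputs are Y1=1, Y2=0. (Without the fault they would be Y1=0, Y2=1.)

Y1=1, Y2=0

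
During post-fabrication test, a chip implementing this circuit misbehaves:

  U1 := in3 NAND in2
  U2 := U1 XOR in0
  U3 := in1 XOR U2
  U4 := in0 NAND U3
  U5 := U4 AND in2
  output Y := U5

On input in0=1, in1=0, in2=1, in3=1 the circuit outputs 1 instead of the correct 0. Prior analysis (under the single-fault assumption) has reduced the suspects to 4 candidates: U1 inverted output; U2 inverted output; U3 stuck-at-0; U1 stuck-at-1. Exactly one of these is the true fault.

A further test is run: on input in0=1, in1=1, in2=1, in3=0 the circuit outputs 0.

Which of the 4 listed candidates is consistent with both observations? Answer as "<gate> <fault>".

Evaluate each candidate on input in0=1, in1=1, in2=1, in3=0:
  U1 inverted output: U1=0 [inverted output], U2=1, U3=0, U4=1, U5=1 → 1 — eliminated
  U2 inverted output: U1=1, U2=1 [inverted output], U3=0, U4=1, U5=1 → 1 — eliminated
  U3 stuck-at-0: U1=1, U2=0, U3=0 [stuck-at-0], U4=1, U5=1 → 1 — eliminated
  U1 stuck-at-1: U1=1 [stuck-at-1], U2=0, U3=1, U4=0, U5=0 → 0 — matches
Only U1 stuck-at-1 reproduces the observed 0.

U1 stuck-at-1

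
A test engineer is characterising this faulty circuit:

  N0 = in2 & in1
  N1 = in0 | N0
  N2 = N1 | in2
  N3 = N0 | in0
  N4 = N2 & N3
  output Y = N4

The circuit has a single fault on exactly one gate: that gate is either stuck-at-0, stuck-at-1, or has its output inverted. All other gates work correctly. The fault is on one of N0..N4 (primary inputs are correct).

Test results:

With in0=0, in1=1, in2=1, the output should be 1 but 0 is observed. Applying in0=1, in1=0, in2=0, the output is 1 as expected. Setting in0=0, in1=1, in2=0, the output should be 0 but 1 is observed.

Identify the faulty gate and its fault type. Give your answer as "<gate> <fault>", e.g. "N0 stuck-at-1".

Fault-free values for test 1 (in0=0, in1=1, in2=1): N0=1, N1=1, N2=1, N3=1, N4=1, giving Y=1. Observed 0.
Test 1: faults giving observed 0 are {N0 stuck-at-0, N0 inverted output, N2 stuck-at-0, N2 inverted output, N3 stuck-at-0, N3 inverted output, N4 stuck-at-0, N4 inverted output}.
Test 2 (in0=1, in1=0, in2=0): fault-free N0=0, N1=1, N2=1, N3=1, N4=1 → 1; observed 1. Eliminates N2 stuck-at-0, N2 inverted output, N3 stuck-at-0, N3 inverted output, N4 stuck-at-0, N4 inverted output.
Test 3 (in0=0, in1=1, in2=0): fault-free N0=0, N1=0, N2=0, N3=0, N4=0 → 0; observed 1. Eliminates N0 stuck-at-0.
Only N0 inverted output is consistent with every test.

N0 inverted output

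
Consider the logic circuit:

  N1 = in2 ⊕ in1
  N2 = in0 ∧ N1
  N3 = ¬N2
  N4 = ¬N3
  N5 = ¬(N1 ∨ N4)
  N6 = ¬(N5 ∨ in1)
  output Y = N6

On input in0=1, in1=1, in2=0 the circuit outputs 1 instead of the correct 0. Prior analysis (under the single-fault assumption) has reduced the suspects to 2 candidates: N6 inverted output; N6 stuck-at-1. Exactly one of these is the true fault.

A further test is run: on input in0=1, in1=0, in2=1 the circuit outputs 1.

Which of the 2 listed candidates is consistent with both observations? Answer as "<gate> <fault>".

N6 stuck-at-1

Evaluate each candidate on input in0=1, in1=0, in2=1:
  N6 inverted output: N1=1, N2=1, N3=0, N4=1, N5=0, N6=0 [inverted output] → 0 — eliminated
  N6 stuck-at-1: N1=1, N2=1, N3=0, N4=1, N5=0, N6=1 [stuck-at-1] → 1 — matches
Only N6 stuck-at-1 reproduces the observed 1.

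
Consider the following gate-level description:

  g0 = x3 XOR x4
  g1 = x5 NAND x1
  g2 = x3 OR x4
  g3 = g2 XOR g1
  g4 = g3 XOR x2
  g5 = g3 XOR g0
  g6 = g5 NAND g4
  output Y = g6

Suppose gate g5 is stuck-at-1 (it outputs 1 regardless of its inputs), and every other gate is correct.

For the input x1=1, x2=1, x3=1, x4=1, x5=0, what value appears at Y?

0

Propagate with g5 forced: g0=0, g1=1, g2=1, g3=0, g4=1, g5=1 [stuck-at-1], g6=0.
So Y = 0. (Without the fault it would be 1.)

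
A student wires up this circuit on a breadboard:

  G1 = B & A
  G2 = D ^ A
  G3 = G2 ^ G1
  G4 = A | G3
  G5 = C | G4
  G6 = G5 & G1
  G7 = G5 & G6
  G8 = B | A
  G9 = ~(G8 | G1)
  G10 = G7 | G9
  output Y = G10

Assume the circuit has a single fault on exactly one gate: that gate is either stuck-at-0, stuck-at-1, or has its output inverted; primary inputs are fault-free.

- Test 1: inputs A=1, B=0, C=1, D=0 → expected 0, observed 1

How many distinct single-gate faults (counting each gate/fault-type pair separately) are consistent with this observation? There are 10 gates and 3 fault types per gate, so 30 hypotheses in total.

12

Fault-free: G1=0, G2=1, G3=1, G4=1, G5=1, G6=0, G7=0, G8=1, G9=0, G10=0 → 0. Observed 1.
  G1: stuck-at-1, inverted output ✓; others ✗
  G2: none of the 3 fault types match ✗
  G3: none of the 3 fault types match ✗
  G4: none of the 3 fault types match ✗
  G5: none of the 3 fault types match ✗
  G6: stuck-at-1, inverted output ✓; others ✗
  G7: stuck-at-1, inverted output ✓; others ✗
  G8: stuck-at-0, inverted output ✓; others ✗
  G9: stuck-at-1, inverted output ✓; others ✗
  G10: stuck-at-1, inverted output ✓; others ✗
Consistent faults: {G1 stuck-at-1, G1 inverted output, G6 stuck-at-1, G6 inverted output, G7 stuck-at-1, G7 inverted output, G8 stuck-at-0, G8 inverted output, G9 stuck-at-1, G9 inverted output, G10 stuck-at-1, G10 inverted output} — 12 in all.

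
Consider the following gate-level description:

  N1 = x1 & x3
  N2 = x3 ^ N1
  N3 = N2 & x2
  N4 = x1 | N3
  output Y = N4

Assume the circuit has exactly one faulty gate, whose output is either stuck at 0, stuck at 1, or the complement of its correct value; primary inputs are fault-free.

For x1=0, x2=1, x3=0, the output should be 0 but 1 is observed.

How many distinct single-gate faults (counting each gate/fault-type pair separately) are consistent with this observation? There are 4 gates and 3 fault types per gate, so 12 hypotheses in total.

8

Fault-free: N1=0, N2=0, N3=0, N4=0 → 0. Observed 1.
  N1 stuck-at-0: output 0 ✗
  N1 stuck-at-1: output 1 ✓
  N1 inverted output: output 1 ✓
  N2 stuck-at-0: output 0 ✗
  N2 stuck-at-1: output 1 ✓
  N2 inverted output: output 1 ✓
  N3 stuck-at-0: output 0 ✗
  N3 stuck-at-1: output 1 ✓
  N3 inverted output: output 1 ✓
  N4 stuck-at-0: output 0 ✗
  N4 stuck-at-1: output 1 ✓
  N4 inverted output: output 1 ✓
Consistent faults: {N1 stuck-at-1, N1 inverted output, N2 stuck-at-1, N2 inverted output, N3 stuck-at-1, N3 inverted output, N4 stuck-at-1, N4 inverted output} — 8 in all.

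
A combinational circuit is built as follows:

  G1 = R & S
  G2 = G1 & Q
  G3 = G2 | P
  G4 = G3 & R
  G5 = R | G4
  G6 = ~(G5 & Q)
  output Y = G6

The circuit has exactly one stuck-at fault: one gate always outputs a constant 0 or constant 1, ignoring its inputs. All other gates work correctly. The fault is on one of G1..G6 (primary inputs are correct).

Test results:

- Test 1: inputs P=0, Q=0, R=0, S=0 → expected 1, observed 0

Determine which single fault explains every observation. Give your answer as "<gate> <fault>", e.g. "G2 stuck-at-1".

G6 stuck-at-0

Fault-free values for test 1 (P=0, Q=0, R=0, S=0): G1=0, G2=0, G3=0, G4=0, G5=0, G6=1, giving Y=1. Observed 0.
Test 1: faults giving observed 0 are {G6 stuck-at-0}.
Only G6 stuck-at-0 is consistent with every test.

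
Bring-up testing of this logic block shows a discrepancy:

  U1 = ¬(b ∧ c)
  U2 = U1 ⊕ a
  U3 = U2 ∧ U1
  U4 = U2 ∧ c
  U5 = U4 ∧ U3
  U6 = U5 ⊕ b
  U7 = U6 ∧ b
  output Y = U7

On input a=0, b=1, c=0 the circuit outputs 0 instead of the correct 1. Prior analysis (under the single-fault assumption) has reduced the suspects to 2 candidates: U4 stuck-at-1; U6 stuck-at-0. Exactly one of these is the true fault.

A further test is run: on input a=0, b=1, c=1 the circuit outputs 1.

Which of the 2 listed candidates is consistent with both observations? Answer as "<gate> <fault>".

Evaluate each candidate on input a=0, b=1, c=1:
  U4 stuck-at-1: U1=0, U2=0, U3=0, U4=1 [stuck-at-1], U5=0, U6=1, U7=1 → 1 — matches
  U6 stuck-at-0: U1=0, U2=0, U3=0, U4=0, U5=0, U6=0 [stuck-at-0], U7=0 → 0 — eliminated
Only U4 stuck-at-1 reproduces the observed 1.

U4 stuck-at-1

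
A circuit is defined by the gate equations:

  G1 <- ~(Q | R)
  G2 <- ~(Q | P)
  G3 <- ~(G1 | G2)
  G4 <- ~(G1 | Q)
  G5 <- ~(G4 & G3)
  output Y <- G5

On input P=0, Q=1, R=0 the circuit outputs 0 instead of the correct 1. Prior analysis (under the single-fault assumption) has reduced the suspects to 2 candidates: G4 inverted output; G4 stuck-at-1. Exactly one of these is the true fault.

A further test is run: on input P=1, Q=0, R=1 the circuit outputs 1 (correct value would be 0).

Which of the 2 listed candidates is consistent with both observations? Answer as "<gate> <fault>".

G4 inverted output

Evaluate each candidate on input P=1, Q=0, R=1:
  G4 inverted output: G1=0, G2=0, G3=1, G4=0 [inverted output], G5=1 → 1 — matches
  G4 stuck-at-1: G1=0, G2=0, G3=1, G4=1 [stuck-at-1], G5=0 → 0 — eliminated
Only G4 inverted output reproduces the observed 1.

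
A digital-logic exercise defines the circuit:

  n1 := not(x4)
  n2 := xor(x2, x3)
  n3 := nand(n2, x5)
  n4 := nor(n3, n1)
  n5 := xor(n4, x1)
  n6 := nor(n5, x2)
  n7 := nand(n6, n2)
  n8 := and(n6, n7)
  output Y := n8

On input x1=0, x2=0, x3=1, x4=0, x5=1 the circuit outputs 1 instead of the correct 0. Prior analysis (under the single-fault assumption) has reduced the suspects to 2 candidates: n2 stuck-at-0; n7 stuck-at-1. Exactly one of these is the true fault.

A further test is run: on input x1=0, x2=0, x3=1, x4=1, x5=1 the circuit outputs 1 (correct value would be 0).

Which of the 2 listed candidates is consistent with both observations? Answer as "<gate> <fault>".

Evaluate each candidate on input x1=0, x2=0, x3=1, x4=1, x5=1:
  n2 stuck-at-0: n1=0, n2=0 [stuck-at-0], n3=1, n4=0, n5=0, n6=1, n7=1, n8=1 → 1 — matches
  n7 stuck-at-1: n1=0, n2=1, n3=0, n4=1, n5=1, n6=0, n7=1 [stuck-at-1], n8=0 → 0 — eliminated
Only n2 stuck-at-0 reproduces the observed 1.

n2 stuck-at-0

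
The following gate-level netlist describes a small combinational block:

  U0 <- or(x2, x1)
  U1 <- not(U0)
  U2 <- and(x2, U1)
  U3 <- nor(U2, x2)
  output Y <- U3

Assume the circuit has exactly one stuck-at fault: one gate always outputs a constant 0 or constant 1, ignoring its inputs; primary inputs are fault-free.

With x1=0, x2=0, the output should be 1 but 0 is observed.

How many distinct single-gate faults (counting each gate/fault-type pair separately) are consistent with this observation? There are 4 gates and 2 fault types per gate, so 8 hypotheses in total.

Fault-free: U0=0, U1=1, U2=0, U3=1 → 1. Observed 0.
  U0 stuck-at-0: output 1 ✗
  U0 stuck-at-1: output 1 ✗
  U1 stuck-at-0: output 1 ✗
  U1 stuck-at-1: output 1 ✗
  U2 stuck-at-0: output 1 ✗
  U2 stuck-at-1: output 0 ✓
  U3 stuck-at-0: output 0 ✓
  U3 stuck-at-1: output 1 ✗
Consistent faults: {U2 stuck-at-1, U3 stuck-at-0} — 2 in all.

2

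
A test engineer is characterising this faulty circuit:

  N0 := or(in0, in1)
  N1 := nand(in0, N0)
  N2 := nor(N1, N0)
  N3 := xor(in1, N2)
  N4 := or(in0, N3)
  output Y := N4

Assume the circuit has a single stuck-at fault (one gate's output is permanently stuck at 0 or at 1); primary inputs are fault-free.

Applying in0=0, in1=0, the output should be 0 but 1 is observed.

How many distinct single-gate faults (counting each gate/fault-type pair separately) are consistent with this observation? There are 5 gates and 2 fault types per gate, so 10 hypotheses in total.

Fault-free: N0=0, N1=1, N2=0, N3=0, N4=0 → 0. Observed 1.
  N0 stuck-at-0: output 0 ✗
  N0 stuck-at-1: output 0 ✗
  N1 stuck-at-0: output 1 ✓
  N1 stuck-at-1: output 0 ✗
  N2 stuck-at-0: output 0 ✗
  N2 stuck-at-1: output 1 ✓
  N3 stuck-at-0: output 0 ✗
  N3 stuck-at-1: output 1 ✓
  N4 stuck-at-0: output 0 ✗
  N4 stuck-at-1: output 1 ✓
Consistent faults: {N1 stuck-at-0, N2 stuck-at-1, N3 stuck-at-1, N4 stuck-at-1} — 4 in all.

4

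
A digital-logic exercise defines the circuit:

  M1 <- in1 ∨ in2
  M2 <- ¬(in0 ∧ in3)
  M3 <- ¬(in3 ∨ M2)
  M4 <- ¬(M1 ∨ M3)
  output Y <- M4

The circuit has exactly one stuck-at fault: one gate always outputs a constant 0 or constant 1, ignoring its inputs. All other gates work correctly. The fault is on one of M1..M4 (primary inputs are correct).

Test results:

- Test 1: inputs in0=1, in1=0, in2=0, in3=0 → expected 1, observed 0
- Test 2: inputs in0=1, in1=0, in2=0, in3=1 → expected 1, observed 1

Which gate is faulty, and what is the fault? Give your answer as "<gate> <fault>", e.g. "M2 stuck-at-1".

Fault-free values for test 1 (in0=1, in1=0, in2=0, in3=0): M1=0, M2=1, M3=0, M4=1, giving Y=1. Observed 0.
Test 1: faults giving observed 0 are {M1 stuck-at-1, M2 stuck-at-0, M3 stuck-at-1, M4 stuck-at-0}.
Test 2 (in0=1, in1=0, in2=0, in3=1): fault-free M1=0, M2=0, M3=0, M4=1 → 1; observed 1. Eliminates M1 stuck-at-1, M3 stuck-at-1, M4 stuck-at-0.
Only M2 stuck-at-0 is consistent with every test.

M2 stuck-at-0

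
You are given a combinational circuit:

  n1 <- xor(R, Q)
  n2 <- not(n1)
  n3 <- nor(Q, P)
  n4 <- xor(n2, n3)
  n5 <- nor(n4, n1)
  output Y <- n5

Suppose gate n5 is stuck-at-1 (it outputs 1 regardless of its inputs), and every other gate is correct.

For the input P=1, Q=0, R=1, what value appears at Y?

1

Propagate with n5 forced: n1=1, n2=0, n3=0, n4=0, n5=1 [stuck-at-1].
So Y = 1. (Without the fault it would be 0.)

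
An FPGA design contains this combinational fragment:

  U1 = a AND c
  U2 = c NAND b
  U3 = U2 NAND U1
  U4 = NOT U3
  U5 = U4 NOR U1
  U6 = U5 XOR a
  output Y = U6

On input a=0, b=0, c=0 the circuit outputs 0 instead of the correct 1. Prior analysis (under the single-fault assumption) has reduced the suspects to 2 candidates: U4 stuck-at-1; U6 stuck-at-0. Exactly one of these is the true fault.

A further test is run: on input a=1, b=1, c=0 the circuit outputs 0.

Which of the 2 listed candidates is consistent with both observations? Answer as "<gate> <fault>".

U6 stuck-at-0

Evaluate each candidate on input a=1, b=1, c=0:
  U4 stuck-at-1: U1=0, U2=1, U3=1, U4=1 [stuck-at-1], U5=0, U6=1 → 1 — eliminated
  U6 stuck-at-0: U1=0, U2=1, U3=1, U4=0, U5=1, U6=0 [stuck-at-0] → 0 — matches
Only U6 stuck-at-0 reproduces the observed 0.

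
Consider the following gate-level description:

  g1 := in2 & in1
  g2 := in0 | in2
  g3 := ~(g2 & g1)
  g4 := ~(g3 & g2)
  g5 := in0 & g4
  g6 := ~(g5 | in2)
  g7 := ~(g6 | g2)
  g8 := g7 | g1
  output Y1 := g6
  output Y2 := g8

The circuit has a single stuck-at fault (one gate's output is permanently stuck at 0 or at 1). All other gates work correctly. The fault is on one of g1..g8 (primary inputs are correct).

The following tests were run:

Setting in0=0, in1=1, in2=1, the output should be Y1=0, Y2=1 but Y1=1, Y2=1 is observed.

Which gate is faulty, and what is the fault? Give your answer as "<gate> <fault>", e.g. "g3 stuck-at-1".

g6 stuck-at-1

Fault-free values for test 1 (in0=0, in1=1, in2=1): g1=1, g2=1, g3=0, g4=1, g5=0, g6=0, g7=0, g8=1, giving Y1=0, Y2=1. Observed Y1=1, Y2=1.
Test 1: faults giving observed Y1=1, Y2=1 are {g6 stuck-at-1}.
Only g6 stuck-at-1 is consistent with every test.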